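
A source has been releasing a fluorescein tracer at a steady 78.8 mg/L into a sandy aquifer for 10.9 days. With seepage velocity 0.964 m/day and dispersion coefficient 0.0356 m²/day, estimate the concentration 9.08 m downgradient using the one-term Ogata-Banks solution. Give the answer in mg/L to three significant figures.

For a continuous step input, C/C₀ ≈ ½·erfc((x−vt)/(2√(Dt))).
vt = 0.964 × 10.9 = 10.5076 m and 2√(Dt) = 2√(0.0356 × 10.9) = 1.246 m.
Argument (x−vt)/(2√(Dt)) = (9.08 − 10.5076)/1.246 = -1.146; ½·erfc(-1.146) = 0.9475.
C = 78.8 × 0.9475 = 74.7 mg/L.

74.7 mg/L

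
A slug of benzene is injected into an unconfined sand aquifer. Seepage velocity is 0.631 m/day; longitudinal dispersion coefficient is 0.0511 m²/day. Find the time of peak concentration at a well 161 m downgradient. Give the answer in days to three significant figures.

255 days

For the 1D instantaneous-source solution, setting ∂C/∂t = 0 at fixed x gives v²t² + 2Dt − x² = 0, so t = (√(D² + v²x²) − D)/v².
√(D² + v²x²) = √(0.0511² + 0.631² × 161²) = 101.6; v² = 0.398161.
t = (101.6 − 0.0511)/0.398161 = 255 days (vs. the pure-advection estimate x/v = 255 d).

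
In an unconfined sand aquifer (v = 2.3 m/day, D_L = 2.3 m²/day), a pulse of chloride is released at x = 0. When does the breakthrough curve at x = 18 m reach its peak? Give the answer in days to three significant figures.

7.40 days

For the 1D instantaneous-source solution, setting ∂C/∂t = 0 at fixed x gives v²t² + 2Dt − x² = 0, so t = (√(D² + v²x²) − D)/v².
√(D² + v²x²) = √(2.3² + 2.3² × 18²) = 41.46; v² = 5.29.
t = (41.46 − 2.3)/5.29 = 7.40 days (vs. the pure-advection estimate x/v = 7.83 d).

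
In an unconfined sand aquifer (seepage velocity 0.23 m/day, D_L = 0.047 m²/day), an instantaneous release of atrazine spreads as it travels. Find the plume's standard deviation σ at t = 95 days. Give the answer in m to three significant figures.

Dispersive spreading gives a Gaussian with σ² = 2Dt; advection only shifts the center.
σ = √(2 × 0.047 × 95) = 2.99 m.

2.99 m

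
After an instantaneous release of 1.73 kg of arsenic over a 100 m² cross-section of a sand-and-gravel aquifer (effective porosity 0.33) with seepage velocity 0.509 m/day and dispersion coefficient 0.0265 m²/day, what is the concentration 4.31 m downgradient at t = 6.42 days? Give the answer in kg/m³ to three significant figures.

For an instantaneous plane source, C(x,t) = M/(n_e·A·√(4πDt)) · exp(−(x−vt)²/(4Dt)), with n_e·A the pore (flow) area.
Plume center vt = 0.509 × 6.42 = 3.26778 m, so the well at 4.31 m is 1.04222 m downgradient of the peak.
√(4πDt) = 1.462 m, giving peak height M/(n_e·A·√(4πDt)) = 1.73/(0.33 × 100 × 1.462) = 0.03586 kg/m³.
(x−vt)²/(4Dt) = (1.04222)²/(4 × 0.0265 × 6.42) = 1.596; exp(−1.596) = 0.2027.
C = 0.03586 × 0.2027 = 0.00727 kg/m³.

0.00727 kg/m³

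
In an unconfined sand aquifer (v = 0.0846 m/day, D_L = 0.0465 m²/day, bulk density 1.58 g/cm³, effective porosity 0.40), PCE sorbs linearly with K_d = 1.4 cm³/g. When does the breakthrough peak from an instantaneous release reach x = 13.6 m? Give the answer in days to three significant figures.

Retardation factor R = 1 + ρ_b·K_d/n = 1 + 1.58 × 1.4/0.40 = 6.530.
Sorption retards both mechanisms: v_R = v/R = 0.01296 m/day, D_R = D/R = 0.007121 m²/day.
Peak time from v_R²t² + 2D_R t − x² = 0: t = (√(D_R² + v_R²x²) − D_R)/v_R².
√(D_R² + v_R²x²) = √(0.007121² + 0.01296² × 13.6²) = 0.1764; v_R² = 0.0001680.
t = (0.1764 − 0.007121)/0.0001680 = 1010 days.

1010 days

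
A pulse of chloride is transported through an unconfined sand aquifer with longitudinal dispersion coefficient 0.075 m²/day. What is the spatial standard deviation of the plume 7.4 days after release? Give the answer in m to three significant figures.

1.05 m

Dispersive spreading gives a Gaussian with σ² = 2Dt; advection only shifts the center.
σ = √(2 × 0.075 × 7.4) = 1.05 m.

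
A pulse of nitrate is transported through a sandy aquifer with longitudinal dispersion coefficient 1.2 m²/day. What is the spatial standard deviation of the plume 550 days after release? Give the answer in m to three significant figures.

36.3 m

Dispersive spreading gives a Gaussian with σ² = 2Dt; advection only shifts the center.
σ = √(2 × 1.2 × 550) = 36.3 m.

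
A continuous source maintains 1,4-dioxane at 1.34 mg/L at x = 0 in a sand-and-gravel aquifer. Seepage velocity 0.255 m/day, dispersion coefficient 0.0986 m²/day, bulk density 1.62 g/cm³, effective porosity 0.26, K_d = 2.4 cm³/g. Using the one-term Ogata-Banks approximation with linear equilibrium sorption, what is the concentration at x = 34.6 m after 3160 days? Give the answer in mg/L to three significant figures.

1.33 mg/L

Retardation factor R = 1 + ρ_b·K_d/n = 1 + 1.62 × 2.4/0.26 = 15.95.
Sorption retards both mechanisms: v_R = v/R = 0.01599 m/day, D_R = D/R = 0.006182 m²/day.
v_R·t = 0.01599 × 3160 = 50.5284 m; 2√(D_R t) = 8.840 m; argument = (34.6 − 50.5284)/8.840 = -1.802.
C = C₀ × ½·erfc(-1.802) = 1.34 × 0.9946 = 1.33 mg/L.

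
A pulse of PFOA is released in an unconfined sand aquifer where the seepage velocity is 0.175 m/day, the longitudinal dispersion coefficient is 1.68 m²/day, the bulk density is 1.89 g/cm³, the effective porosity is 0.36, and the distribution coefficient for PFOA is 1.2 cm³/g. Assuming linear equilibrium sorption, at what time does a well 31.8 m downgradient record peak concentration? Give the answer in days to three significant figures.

985 days

Retardation factor R = 1 + ρ_b·K_d/n = 1 + 1.89 × 1.2/0.36 = 7.300.
Sorption retards both mechanisms: v_R = v/R = 0.02397 m/day, D_R = D/R = 0.2301 m²/day.
Peak time from v_R²t² + 2D_R t − x² = 0: t = (√(D_R² + v_R²x²) − D_R)/v_R².
√(D_R² + v_R²x²) = √(0.2301² + 0.02397² × 31.8²) = 0.7962; v_R² = 0.0005746.
t = (0.7962 − 0.2301)/0.0005746 = 985 days.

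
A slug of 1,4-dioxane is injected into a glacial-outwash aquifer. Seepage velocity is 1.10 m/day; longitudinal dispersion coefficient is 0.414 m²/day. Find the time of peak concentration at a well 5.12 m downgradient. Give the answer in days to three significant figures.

4.32 days

For the 1D instantaneous-source solution, setting ∂C/∂t = 0 at fixed x gives v²t² + 2Dt − x² = 0, so t = (√(D² + v²x²) − D)/v².
√(D² + v²x²) = √(0.414² + 1.10² × 5.12²) = 5.647; v² = 1.21.
t = (5.647 − 0.414)/1.21 = 4.32 days (vs. the pure-advection estimate x/v = 4.65 d).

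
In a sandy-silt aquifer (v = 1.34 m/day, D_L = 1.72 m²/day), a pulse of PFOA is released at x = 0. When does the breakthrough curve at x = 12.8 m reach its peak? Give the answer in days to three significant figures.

8.64 days

For the 1D instantaneous-source solution, setting ∂C/∂t = 0 at fixed x gives v²t² + 2Dt − x² = 0, so t = (√(D² + v²x²) − D)/v².
√(D² + v²x²) = √(1.72² + 1.34² × 12.8²) = 17.24; v² = 1.7956.
t = (17.24 − 1.72)/1.7956 = 8.64 days (vs. the pure-advection estimate x/v = 9.55 d).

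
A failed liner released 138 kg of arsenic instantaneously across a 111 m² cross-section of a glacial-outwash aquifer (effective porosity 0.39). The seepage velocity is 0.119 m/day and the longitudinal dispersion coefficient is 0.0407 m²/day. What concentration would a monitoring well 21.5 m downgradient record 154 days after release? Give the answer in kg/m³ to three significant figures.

0.240 kg/m³

For an instantaneous plane source, C(x,t) = M/(n_e·A·√(4πDt)) · exp(−(x−vt)²/(4Dt)), with n_e·A the pore (flow) area.
Plume center vt = 0.119 × 154 = 18.326 m, so the well at 21.5 m is 3.174 m downgradient of the peak.
√(4πDt) = 8.875 m, giving peak height M/(n_e·A·√(4πDt)) = 138/(0.39 × 111 × 8.875) = 0.3592 kg/m³.
(x−vt)²/(4Dt) = (3.174)²/(4 × 0.0407 × 154) = 0.4018; exp(−0.4018) = 0.6691.
C = 0.3592 × 0.6691 = 0.240 kg/m³.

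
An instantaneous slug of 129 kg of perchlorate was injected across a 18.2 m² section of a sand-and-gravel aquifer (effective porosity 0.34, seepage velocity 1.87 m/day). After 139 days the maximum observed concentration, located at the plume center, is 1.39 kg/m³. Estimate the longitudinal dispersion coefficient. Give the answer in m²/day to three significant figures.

0.129 m²/day

At the plume center C_max = M/(n_e·A·√(4πDt)), so D = M²/(4πt·(n_e·A·C_max)²).
n_e·A·C_max = 0.34 × 18.2 × 1.39 = 8.601 kg/m.
D = 129²/(4π × 139 × 8.601²) = 0.129 m²/day.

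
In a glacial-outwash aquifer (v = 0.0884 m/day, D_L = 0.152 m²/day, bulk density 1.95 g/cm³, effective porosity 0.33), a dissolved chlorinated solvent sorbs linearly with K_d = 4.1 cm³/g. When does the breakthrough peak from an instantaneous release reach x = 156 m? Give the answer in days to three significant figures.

Retardation factor R = 1 + ρ_b·K_d/n = 1 + 1.95 × 4.1/0.33 = 25.23.
Sorption retards both mechanisms: v_R = v/R = 0.003504 m/day, D_R = D/R = 0.006025 m²/day.
Peak time from v_R²t² + 2D_R t − x² = 0: t = (√(D_R² + v_R²x²) − D_R)/v_R².
√(D_R² + v_R²x²) = √(0.006025² + 0.003504² × 156²) = 0.5467; v_R² = 1.228e-05.
t = (0.5467 − 0.006025)/1.228e-05 = 44000 days.

44000 days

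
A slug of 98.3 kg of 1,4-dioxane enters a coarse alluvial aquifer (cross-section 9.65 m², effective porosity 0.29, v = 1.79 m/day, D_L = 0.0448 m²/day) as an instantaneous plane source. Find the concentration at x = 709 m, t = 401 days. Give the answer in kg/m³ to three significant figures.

0.798 kg/m³

For an instantaneous plane source, C(x,t) = M/(n_e·A·√(4πDt)) · exp(−(x−vt)²/(4Dt)), with n_e·A the pore (flow) area.
Plume center vt = 1.79 × 401 = 717.79 m, so the well at 709 m is 8.79 m upgradient of the peak.
√(4πDt) = 15.03 m, giving peak height M/(n_e·A·√(4πDt)) = 98.3/(0.29 × 9.65 × 15.03) = 2.337 kg/m³.
(x−vt)²/(4Dt) = (-8.79)²/(4 × 0.0448 × 401) = 1.075; exp(−1.075) = 0.3413.
C = 2.337 × 0.3413 = 0.798 kg/m³.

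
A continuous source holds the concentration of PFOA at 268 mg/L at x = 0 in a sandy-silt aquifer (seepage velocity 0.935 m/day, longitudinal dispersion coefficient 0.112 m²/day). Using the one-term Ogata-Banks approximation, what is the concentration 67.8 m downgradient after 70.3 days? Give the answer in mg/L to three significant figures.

For a continuous step input, C/C₀ ≈ ½·erfc((x−vt)/(2√(Dt))).
vt = 0.935 × 70.3 = 65.7305 m and 2√(Dt) = 2√(0.112 × 70.3) = 5.612 m.
Argument (x−vt)/(2√(Dt)) = (67.8 − 65.7305)/5.612 = 0.3688; ½·erfc(0.3688) = 0.3010.
C = 268 × 0.3010 = 80.7 mg/L.

80.7 mg/L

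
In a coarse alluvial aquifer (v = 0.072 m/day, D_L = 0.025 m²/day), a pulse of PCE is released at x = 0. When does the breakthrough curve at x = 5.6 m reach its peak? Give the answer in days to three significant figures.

73.1 days

For the 1D instantaneous-source solution, setting ∂C/∂t = 0 at fixed x gives v²t² + 2Dt − x² = 0, so t = (√(D² + v²x²) − D)/v².
√(D² + v²x²) = √(0.025² + 0.072² × 5.6²) = 0.4040; v² = 0.005184.
t = (0.4040 − 0.025)/0.005184 = 73.1 days (vs. the pure-advection estimate x/v = 77.8 d).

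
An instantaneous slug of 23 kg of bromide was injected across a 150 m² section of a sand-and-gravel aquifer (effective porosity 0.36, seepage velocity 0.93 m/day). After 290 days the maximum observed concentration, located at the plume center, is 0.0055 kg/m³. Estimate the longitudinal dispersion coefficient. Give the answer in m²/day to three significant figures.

1.65 m²/day

At the plume center C_max = M/(n_e·A·√(4πDt)), so D = M²/(4πt·(n_e·A·C_max)²).
n_e·A·C_max = 0.36 × 150 × 0.0055 = 0.2970 kg/m.
D = 23²/(4π × 290 × 0.2970²) = 1.65 m²/day.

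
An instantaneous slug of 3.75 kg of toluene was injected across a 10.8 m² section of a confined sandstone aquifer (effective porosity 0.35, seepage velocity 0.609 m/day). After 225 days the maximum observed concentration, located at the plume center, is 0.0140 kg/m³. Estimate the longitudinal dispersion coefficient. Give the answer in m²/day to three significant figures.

At the plume center C_max = M/(n_e·A·√(4πDt)), so D = M²/(4πt·(n_e·A·C_max)²).
n_e·A·C_max = 0.35 × 10.8 × 0.0140 = 0.05292 kg/m.
D = 3.75²/(4π × 225 × 0.05292²) = 1.78 m²/day.

1.78 m²/day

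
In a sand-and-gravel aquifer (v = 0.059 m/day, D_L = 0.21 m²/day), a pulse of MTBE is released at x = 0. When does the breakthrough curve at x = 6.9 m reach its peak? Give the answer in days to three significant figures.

For the 1D instantaneous-source solution, setting ∂C/∂t = 0 at fixed x gives v²t² + 2Dt − x² = 0, so t = (√(D² + v²x²) − D)/v².
√(D² + v²x²) = √(0.21² + 0.059² × 6.9²) = 0.4581; v² = 0.003481.
t = (0.4581 − 0.21)/0.003481 = 71.3 days (vs. the pure-advection estimate x/v = 117 d).

71.3 days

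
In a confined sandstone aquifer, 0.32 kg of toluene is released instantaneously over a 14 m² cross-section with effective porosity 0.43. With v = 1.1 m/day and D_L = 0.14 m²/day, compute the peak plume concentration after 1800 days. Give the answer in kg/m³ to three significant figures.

0.000945 kg/m³

The peak of an instantaneous 1D plume sits at x = vt; there the Gaussian factor is 1 and C_max = M/(n_e·A·√(4πDt)), where n_e·A is the pore area the mass is dissolved in.
√(4πDt) = √(4π × 0.14 × 1800) = 56.27 m, so C_max = 0.32/(0.43 × 14 × 56.27) = 0.000945 kg/m³.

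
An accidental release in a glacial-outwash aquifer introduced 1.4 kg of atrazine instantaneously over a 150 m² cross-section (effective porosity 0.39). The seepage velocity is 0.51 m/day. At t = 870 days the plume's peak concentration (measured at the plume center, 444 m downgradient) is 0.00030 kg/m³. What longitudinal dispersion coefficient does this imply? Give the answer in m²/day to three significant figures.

0.582 m²/day

At the plume center C_max = M/(n_e·A·√(4πDt)), so D = M²/(4πt·(n_e·A·C_max)²).
n_e·A·C_max = 0.39 × 150 × 0.00030 = 0.01755 kg/m.
D = 1.4²/(4π × 870 × 0.01755²) = 0.582 m²/day.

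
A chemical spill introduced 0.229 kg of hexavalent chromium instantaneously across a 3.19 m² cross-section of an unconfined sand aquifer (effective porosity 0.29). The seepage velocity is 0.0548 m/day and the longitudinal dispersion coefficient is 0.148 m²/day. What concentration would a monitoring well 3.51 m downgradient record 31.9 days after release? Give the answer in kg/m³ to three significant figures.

0.0273 kg/m³

For an instantaneous plane source, C(x,t) = M/(n_e·A·√(4πDt)) · exp(−(x−vt)²/(4Dt)), with n_e·A the pore (flow) area.
Plume center vt = 0.0548 × 31.9 = 1.74812 m, so the well at 3.51 m is 1.76188 m downgradient of the peak.
√(4πDt) = 7.702 m, giving peak height M/(n_e·A·√(4πDt)) = 0.229/(0.29 × 3.19 × 7.702) = 0.03214 kg/m³.
(x−vt)²/(4Dt) = (1.76188)²/(4 × 0.148 × 31.9) = 0.1644; exp(−0.1644) = 0.8484.
C = 0.03214 × 0.8484 = 0.0273 kg/m³.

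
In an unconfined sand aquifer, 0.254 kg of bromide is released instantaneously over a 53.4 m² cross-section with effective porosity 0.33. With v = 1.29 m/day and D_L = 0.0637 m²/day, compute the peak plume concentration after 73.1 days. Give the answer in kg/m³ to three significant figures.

0.00188 kg/m³

The peak of an instantaneous 1D plume sits at x = vt; there the Gaussian factor is 1 and C_max = M/(n_e·A·√(4πDt)), where n_e·A is the pore area the mass is dissolved in.
√(4πDt) = √(4π × 0.0637 × 73.1) = 7.650 m, so C_max = 0.254/(0.33 × 53.4 × 7.650) = 0.00188 kg/m³.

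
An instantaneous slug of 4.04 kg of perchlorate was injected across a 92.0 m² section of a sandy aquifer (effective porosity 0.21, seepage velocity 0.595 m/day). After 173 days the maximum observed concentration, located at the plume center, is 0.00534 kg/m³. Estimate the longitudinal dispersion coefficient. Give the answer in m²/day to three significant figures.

0.705 m²/day

At the plume center C_max = M/(n_e·A·√(4πDt)), so D = M²/(4πt·(n_e·A·C_max)²).
n_e·A·C_max = 0.21 × 92.0 × 0.00534 = 0.1032 kg/m.
D = 4.04²/(4π × 173 × 0.1032²) = 0.705 m²/day.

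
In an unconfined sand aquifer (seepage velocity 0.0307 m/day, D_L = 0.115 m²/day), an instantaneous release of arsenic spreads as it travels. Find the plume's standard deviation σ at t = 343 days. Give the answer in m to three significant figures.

Dispersive spreading gives a Gaussian with σ² = 2Dt; advection only shifts the center.
σ = √(2 × 0.115 × 343) = 8.88 m.

8.88 m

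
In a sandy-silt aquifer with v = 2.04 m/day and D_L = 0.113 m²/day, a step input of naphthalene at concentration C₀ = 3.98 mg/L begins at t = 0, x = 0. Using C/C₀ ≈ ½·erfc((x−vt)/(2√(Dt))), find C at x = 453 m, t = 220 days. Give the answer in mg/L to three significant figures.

For a continuous step input, C/C₀ ≈ ½·erfc((x−vt)/(2√(Dt))).
vt = 2.04 × 220 = 448.8 m and 2√(Dt) = 2√(0.113 × 220) = 9.972 m.
Argument (x−vt)/(2√(Dt)) = (453 − 448.8)/9.972 = 0.4212; ½·erfc(0.4212) = 0.2757.
C = 3.98 × 0.2757 = 1.10 mg/L.

1.10 mg/L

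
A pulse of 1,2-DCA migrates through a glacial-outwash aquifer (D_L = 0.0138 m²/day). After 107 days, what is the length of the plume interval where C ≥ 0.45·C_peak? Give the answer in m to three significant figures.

The plume is Gaussian with σ = √(2Dt) = √(2 × 0.0138 × 107) = 1.718 m.
C/C_peak = exp(−Δx²/(2σ²)) = 0.45 ⇒ Δx = σ·√(−2 ln 0.45) = 1.718 × 1.264 = 2.172 m.
Width = 2Δx = 4.34 m.

4.34 m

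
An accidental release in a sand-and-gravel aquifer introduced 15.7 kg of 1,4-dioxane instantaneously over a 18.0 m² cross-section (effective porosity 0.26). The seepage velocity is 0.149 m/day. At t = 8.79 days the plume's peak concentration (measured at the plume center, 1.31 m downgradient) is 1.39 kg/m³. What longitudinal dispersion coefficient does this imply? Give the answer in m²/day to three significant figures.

At the plume center C_max = M/(n_e·A·√(4πDt)), so D = M²/(4πt·(n_e·A·C_max)²).
n_e·A·C_max = 0.26 × 18.0 × 1.39 = 6.505 kg/m.
D = 15.7²/(4π × 8.79 × 6.505²) = 0.0527 m²/day.

0.0527 m²/day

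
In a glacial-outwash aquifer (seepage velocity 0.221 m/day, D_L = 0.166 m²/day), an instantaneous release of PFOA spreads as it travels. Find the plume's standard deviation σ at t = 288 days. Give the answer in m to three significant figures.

Dispersive spreading gives a Gaussian with σ² = 2Dt; advection only shifts the center.
σ = √(2 × 0.166 × 288) = 9.78 m.

9.78 m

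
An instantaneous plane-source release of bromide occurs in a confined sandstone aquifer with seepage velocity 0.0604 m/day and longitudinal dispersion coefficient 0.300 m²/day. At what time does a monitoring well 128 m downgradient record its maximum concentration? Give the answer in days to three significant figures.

2040 days

For the 1D instantaneous-source solution, setting ∂C/∂t = 0 at fixed x gives v²t² + 2Dt − x² = 0, so t = (√(D² + v²x²) − D)/v².
√(D² + v²x²) = √(0.300² + 0.0604² × 128²) = 7.737; v² = 0.00364816.
t = (7.737 − 0.300)/0.00364816 = 2040 days (vs. the pure-advection estimate x/v = 2120 d).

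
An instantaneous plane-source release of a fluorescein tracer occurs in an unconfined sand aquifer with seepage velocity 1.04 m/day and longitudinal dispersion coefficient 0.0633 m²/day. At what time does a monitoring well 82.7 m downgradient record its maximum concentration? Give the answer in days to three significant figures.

79.5 days

For the 1D instantaneous-source solution, setting ∂C/∂t = 0 at fixed x gives v²t² + 2Dt − x² = 0, so t = (√(D² + v²x²) − D)/v².
√(D² + v²x²) = √(0.0633² + 1.04² × 82.7²) = 86.01; v² = 1.0816.
t = (86.01 − 0.0633)/1.0816 = 79.5 days (vs. the pure-advection estimate x/v = 79.5 d).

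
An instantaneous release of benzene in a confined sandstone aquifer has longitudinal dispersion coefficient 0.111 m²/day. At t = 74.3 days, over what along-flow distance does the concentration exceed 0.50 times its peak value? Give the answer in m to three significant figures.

9.56 m

The plume is Gaussian with σ = √(2Dt) = √(2 × 0.111 × 74.3) = 4.061 m.
C/C_peak = exp(−Δx²/(2σ²)) = 0.50 ⇒ Δx = σ·√(−2 ln 0.50) = 4.061 × 1.177 = 4.780 m.
Width = 2Δx = 9.56 m.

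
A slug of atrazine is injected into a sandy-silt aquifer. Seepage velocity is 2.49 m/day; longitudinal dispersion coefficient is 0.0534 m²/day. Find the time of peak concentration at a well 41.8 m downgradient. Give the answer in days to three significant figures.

16.8 days

For the 1D instantaneous-source solution, setting ∂C/∂t = 0 at fixed x gives v²t² + 2Dt − x² = 0, so t = (√(D² + v²x²) − D)/v².
√(D² + v²x²) = √(0.0534² + 2.49² × 41.8²) = 104.1; v² = 6.2001.
t = (104.1 − 0.0534)/6.2001 = 16.8 days (vs. the pure-advection estimate x/v = 16.8 d).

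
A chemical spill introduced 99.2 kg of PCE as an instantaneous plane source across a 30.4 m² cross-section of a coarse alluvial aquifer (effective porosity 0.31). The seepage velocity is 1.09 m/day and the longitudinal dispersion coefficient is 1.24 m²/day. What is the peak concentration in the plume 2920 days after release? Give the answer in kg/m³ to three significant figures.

The peak of an instantaneous 1D plume sits at x = vt; there the Gaussian factor is 1 and C_max = M/(n_e·A·√(4πDt)), where n_e·A is the pore area the mass is dissolved in.
√(4πDt) = √(4π × 1.24 × 2920) = 213.3 m, so C_max = 99.2/(0.31 × 30.4 × 213.3) = 0.0493 kg/m³.

0.0493 kg/m³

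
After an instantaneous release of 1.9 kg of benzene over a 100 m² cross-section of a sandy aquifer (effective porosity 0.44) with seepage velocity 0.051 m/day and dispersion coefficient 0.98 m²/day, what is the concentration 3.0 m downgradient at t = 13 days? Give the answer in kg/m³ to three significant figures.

0.00307 kg/m³

For an instantaneous plane source, C(x,t) = M/(n_e·A·√(4πDt)) · exp(−(x−vt)²/(4Dt)), with n_e·A the pore (flow) area.
Plume center vt = 0.051 × 13 = 0.663 m, so the well at 3.0 m is 2.337 m downgradient of the peak.
√(4πDt) = 12.65 m, giving peak height M/(n_e·A·√(4πDt)) = 1.9/(0.44 × 100 × 12.65) = 0.003414 kg/m³.
(x−vt)²/(4Dt) = (2.337)²/(4 × 0.98 × 13) = 0.1072; exp(−0.1072) = 0.8983.
C = 0.003414 × 0.8983 = 0.00307 kg/m³.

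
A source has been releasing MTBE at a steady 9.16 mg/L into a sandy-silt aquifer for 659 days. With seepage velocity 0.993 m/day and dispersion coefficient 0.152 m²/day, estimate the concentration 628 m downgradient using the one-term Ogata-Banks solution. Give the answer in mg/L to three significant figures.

8.87 mg/L

For a continuous step input, C/C₀ ≈ ½·erfc((x−vt)/(2√(Dt))).
vt = 0.993 × 659 = 654.387 m and 2√(Dt) = 2√(0.152 × 659) = 20.02 m.
Argument (x−vt)/(2√(Dt)) = (628 − 654.387)/20.02 = -1.318; ½·erfc(-1.318) = 0.9688.
C = 9.16 × 0.9688 = 8.87 mg/L.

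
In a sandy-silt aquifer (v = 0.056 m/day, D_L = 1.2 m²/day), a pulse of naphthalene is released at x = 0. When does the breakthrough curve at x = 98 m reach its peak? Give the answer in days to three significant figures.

For the 1D instantaneous-source solution, setting ∂C/∂t = 0 at fixed x gives v²t² + 2Dt − x² = 0, so t = (√(D² + v²x²) − D)/v².
√(D² + v²x²) = √(1.2² + 0.056² × 98²) = 5.618; v² = 0.003136.
t = (5.618 − 1.2)/0.003136 = 1410 days (vs. the pure-advection estimate x/v = 1750 d).

1410 days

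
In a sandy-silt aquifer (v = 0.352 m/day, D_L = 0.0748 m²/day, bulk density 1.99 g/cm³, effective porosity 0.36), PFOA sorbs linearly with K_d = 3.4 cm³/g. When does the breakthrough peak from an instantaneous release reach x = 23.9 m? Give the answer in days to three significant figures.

1330 days

Retardation factor R = 1 + ρ_b·K_d/n = 1 + 1.99 × 3.4/0.36 = 19.79.
Sorption retards both mechanisms: v_R = v/R = 0.01779 m/day, D_R = D/R = 0.003780 m²/day.
Peak time from v_R²t² + 2D_R t − x² = 0: t = (√(D_R² + v_R²x²) − D_R)/v_R².
√(D_R² + v_R²x²) = √(0.003780² + 0.01779² × 23.9²) = 0.4252; v_R² = 0.0003165.
t = (0.4252 − 0.003780)/0.0003165 = 1330 days.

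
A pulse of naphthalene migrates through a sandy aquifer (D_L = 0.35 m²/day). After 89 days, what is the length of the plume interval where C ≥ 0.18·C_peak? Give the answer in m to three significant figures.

The plume is Gaussian with σ = √(2Dt) = √(2 × 0.35 × 89) = 7.893 m.
C/C_peak = exp(−Δx²/(2σ²)) = 0.18 ⇒ Δx = σ·√(−2 ln 0.18) = 7.893 × 1.852 = 14.62 m.
Width = 2Δx = 29.2 m.

29.2 m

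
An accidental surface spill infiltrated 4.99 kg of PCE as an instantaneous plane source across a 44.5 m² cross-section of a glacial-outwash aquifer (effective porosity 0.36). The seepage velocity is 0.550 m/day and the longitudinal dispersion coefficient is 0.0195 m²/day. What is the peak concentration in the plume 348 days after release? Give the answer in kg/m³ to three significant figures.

0.0337 kg/m³

The peak of an instantaneous 1D plume sits at x = vt; there the Gaussian factor is 1 and C_max = M/(n_e·A·√(4πDt)), where n_e·A is the pore area the mass is dissolved in.
√(4πDt) = √(4π × 0.0195 × 348) = 9.234 m, so C_max = 4.99/(0.36 × 44.5 × 9.234) = 0.0337 kg/m³.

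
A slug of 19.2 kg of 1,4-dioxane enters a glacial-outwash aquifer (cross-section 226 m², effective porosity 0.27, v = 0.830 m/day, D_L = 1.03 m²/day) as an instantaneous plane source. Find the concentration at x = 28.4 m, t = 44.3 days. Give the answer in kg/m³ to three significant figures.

0.00895 kg/m³

For an instantaneous plane source, C(x,t) = M/(n_e·A·√(4πDt)) · exp(−(x−vt)²/(4Dt)), with n_e·A the pore (flow) area.
Plume center vt = 0.830 × 44.3 = 36.769 m, so the well at 28.4 m is 8.369 m upgradient of the peak.
√(4πDt) = 23.95 m, giving peak height M/(n_e·A·√(4πDt)) = 19.2/(0.27 × 226 × 23.95) = 0.01314 kg/m³.
(x−vt)²/(4Dt) = (-8.369)²/(4 × 1.03 × 44.3) = 0.3837; exp(−0.3837) = 0.6813.
C = 0.01314 × 0.6813 = 0.00895 kg/m³.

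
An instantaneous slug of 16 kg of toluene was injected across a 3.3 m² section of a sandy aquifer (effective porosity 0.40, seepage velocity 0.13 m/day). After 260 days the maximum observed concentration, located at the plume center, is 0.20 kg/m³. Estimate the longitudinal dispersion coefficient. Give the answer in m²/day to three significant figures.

At the plume center C_max = M/(n_e·A·√(4πDt)), so D = M²/(4πt·(n_e·A·C_max)²).
n_e·A·C_max = 0.40 × 3.3 × 0.20 = 0.2640 kg/m.
D = 16²/(4π × 260 × 0.2640²) = 1.12 m²/day.

1.12 m²/day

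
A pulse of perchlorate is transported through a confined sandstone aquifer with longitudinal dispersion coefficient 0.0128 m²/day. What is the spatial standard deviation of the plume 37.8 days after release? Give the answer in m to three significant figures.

Dispersive spreading gives a Gaussian with σ² = 2Dt; advection only shifts the center.
σ = √(2 × 0.0128 × 37.8) = 0.984 m.

0.984 m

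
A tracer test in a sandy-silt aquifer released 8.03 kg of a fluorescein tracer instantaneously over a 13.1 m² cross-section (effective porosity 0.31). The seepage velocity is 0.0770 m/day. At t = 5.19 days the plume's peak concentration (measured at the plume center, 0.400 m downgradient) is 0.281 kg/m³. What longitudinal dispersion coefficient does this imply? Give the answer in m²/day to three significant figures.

At the plume center C_max = M/(n_e·A·√(4πDt)), so D = M²/(4πt·(n_e·A·C_max)²).
n_e·A·C_max = 0.31 × 13.1 × 0.281 = 1.141 kg/m.
D = 8.03²/(4π × 5.19 × 1.141²) = 0.759 m²/day.

0.759 m²/day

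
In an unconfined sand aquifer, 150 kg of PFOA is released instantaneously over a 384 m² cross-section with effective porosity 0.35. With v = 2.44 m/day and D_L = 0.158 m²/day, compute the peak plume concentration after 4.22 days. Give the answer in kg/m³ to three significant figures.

0.386 kg/m³

The peak of an instantaneous 1D plume sits at x = vt; there the Gaussian factor is 1 and C_max = M/(n_e·A·√(4πDt)), where n_e·A is the pore area the mass is dissolved in.
√(4πDt) = √(4π × 0.158 × 4.22) = 2.895 m, so C_max = 150/(0.35 × 384 × 2.895) = 0.386 kg/m³.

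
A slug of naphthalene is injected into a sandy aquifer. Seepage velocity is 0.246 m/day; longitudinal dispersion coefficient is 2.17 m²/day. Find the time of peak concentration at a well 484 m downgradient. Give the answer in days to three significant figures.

For the 1D instantaneous-source solution, setting ∂C/∂t = 0 at fixed x gives v²t² + 2Dt − x² = 0, so t = (√(D² + v²x²) − D)/v².
√(D² + v²x²) = √(2.17² + 0.246² × 484²) = 119.1; v² = 0.060516.
t = (119.1 − 2.17)/0.060516 = 1930 days (vs. the pure-advection estimate x/v = 1970 d).

1930 days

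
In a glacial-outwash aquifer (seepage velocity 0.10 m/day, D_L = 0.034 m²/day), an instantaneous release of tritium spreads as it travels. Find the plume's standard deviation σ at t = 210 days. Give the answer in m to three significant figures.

Dispersive spreading gives a Gaussian with σ² = 2Dt; advection only shifts the center.
σ = √(2 × 0.034 × 210) = 3.78 m.

3.78 m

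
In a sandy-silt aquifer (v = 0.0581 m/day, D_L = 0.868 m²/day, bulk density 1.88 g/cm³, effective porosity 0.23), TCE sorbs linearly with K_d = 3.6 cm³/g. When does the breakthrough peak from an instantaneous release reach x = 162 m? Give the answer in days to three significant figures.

77400 days

Retardation factor R = 1 + ρ_b·K_d/n = 1 + 1.88 × 3.6/0.23 = 30.43.
Sorption retards both mechanisms: v_R = v/R = 0.001909 m/day, D_R = D/R = 0.02852 m²/day.
Peak time from v_R²t² + 2D_R t − x² = 0: t = (√(D_R² + v_R²x²) − D_R)/v_R².
√(D_R² + v_R²x²) = √(0.02852² + 0.001909² × 162²) = 0.3106; v_R² = 3.644e-06.
t = (0.3106 − 0.02852)/3.644e-06 = 77400 days.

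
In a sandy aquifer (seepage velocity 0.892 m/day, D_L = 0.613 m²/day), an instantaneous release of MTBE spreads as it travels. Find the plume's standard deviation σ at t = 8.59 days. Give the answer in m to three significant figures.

3.25 m

Dispersive spreading gives a Gaussian with σ² = 2Dt; advection only shifts the center.
σ = √(2 × 0.613 × 8.59) = 3.25 m.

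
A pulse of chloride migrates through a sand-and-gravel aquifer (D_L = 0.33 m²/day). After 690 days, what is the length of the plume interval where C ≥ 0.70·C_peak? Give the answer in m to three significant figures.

36.0 m

The plume is Gaussian with σ = √(2Dt) = √(2 × 0.33 × 690) = 21.34 m.
C/C_peak = exp(−Δx²/(2σ²)) = 0.70 ⇒ Δx = σ·√(−2 ln 0.70) = 21.34 × 0.8446 = 18.02 m.
Width = 2Δx = 36.0 m.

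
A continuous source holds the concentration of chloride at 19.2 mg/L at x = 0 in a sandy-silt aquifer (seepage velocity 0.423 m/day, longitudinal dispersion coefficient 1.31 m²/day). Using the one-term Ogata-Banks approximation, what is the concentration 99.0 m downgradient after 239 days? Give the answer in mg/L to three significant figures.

For a continuous step input, C/C₀ ≈ ½·erfc((x−vt)/(2√(Dt))).
vt = 0.423 × 239 = 101.097 m and 2√(Dt) = 2√(1.31 × 239) = 35.39 m.
Argument (x−vt)/(2√(Dt)) = (99.0 − 101.097)/35.39 = -0.05925; ½·erfc(-0.05925) = 0.5334.
C = 19.2 × 0.5334 = 10.2 mg/L.

10.2 mg/L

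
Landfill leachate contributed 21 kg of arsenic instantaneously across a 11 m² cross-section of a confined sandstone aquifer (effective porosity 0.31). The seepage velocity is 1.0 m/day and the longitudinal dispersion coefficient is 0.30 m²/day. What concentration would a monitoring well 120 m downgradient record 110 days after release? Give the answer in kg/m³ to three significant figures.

0.142 kg/m³

For an instantaneous plane source, C(x,t) = M/(n_e·A·√(4πDt)) · exp(−(x−vt)²/(4Dt)), with n_e·A the pore (flow) area.
Plume center vt = 1.0 × 110 = 110 m, so the well at 120 m is 10 m downgradient of the peak.
√(4πDt) = 20.36 m, giving peak height M/(n_e·A·√(4πDt)) = 21/(0.31 × 11 × 20.36) = 0.3025 kg/m³.
(x−vt)²/(4Dt) = (10)²/(4 × 0.30 × 110) = 0.7576; exp(−0.7576) = 0.4688.
C = 0.3025 × 0.4688 = 0.142 kg/m³.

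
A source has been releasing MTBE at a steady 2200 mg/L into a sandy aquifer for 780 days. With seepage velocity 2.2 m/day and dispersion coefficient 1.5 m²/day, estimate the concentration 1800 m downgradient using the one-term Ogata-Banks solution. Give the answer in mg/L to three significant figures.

For a continuous step input, C/C₀ ≈ ½·erfc((x−vt)/(2√(Dt))).
vt = 2.2 × 780 = 1716 m and 2√(Dt) = 2√(1.5 × 780) = 68.41 m.
Argument (x−vt)/(2√(Dt)) = (1800 − 1716)/68.41 = 1.228; ½·erfc(1.228) = 0.04122.
C = 2200 × 0.04122 = 90.7 mg/L.

90.7 mg/L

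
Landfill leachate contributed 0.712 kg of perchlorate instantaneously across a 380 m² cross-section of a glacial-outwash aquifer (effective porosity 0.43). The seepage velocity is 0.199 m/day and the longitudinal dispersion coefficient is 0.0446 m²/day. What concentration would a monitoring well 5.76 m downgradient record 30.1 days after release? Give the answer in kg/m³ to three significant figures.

0.00105 kg/m³

For an instantaneous plane source, C(x,t) = M/(n_e·A·√(4πDt)) · exp(−(x−vt)²/(4Dt)), with n_e·A the pore (flow) area.
Plume center vt = 0.199 × 30.1 = 5.9899 m, so the well at 5.76 m is 0.2299 m upgradient of the peak.
√(4πDt) = 4.107 m, giving peak height M/(n_e·A·√(4πDt)) = 0.712/(0.43 × 380 × 4.107) = 0.001061 kg/m³.
(x−vt)²/(4Dt) = (-0.2299)²/(4 × 0.0446 × 30.1) = 0.009843; exp(−0.009843) = 0.9902.
C = 0.001061 × 0.9902 = 0.00105 kg/m³.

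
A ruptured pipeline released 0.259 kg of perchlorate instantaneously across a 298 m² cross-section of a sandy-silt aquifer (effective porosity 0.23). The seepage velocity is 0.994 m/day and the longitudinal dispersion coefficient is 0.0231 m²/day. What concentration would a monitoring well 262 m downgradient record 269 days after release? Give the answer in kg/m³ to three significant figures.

For an instantaneous plane source, C(x,t) = M/(n_e·A·√(4πDt)) · exp(−(x−vt)²/(4Dt)), with n_e·A the pore (flow) area.
Plume center vt = 0.994 × 269 = 267.386 m, so the well at 262 m is 5.386 m upgradient of the peak.
√(4πDt) = 8.837 m, giving peak height M/(n_e·A·√(4πDt)) = 0.259/(0.23 × 298 × 8.837) = 0.0004276 kg/m³.
(x−vt)²/(4Dt) = (-5.386)²/(4 × 0.0231 × 269) = 1.167; exp(−1.167) = 0.3113.
C = 0.0004276 × 0.3113 = 0.000133 kg/m³.

0.000133 kg/m³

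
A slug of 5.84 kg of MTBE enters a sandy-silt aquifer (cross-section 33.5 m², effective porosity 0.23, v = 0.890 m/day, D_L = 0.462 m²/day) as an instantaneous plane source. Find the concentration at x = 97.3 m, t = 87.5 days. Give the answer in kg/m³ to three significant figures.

For an instantaneous plane source, C(x,t) = M/(n_e·A·√(4πDt)) · exp(−(x−vt)²/(4Dt)), with n_e·A the pore (flow) area.
Plume center vt = 0.890 × 87.5 = 77.875 m, so the well at 97.3 m is 19.425 m downgradient of the peak.
√(4πDt) = 22.54 m, giving peak height M/(n_e·A·√(4πDt)) = 5.84/(0.23 × 33.5 × 22.54) = 0.03363 kg/m³.
(x−vt)²/(4Dt) = (19.425)²/(4 × 0.462 × 87.5) = 2.334; exp(−2.334) = 0.09691.
C = 0.03363 × 0.09691 = 0.00326 kg/m³.

0.00326 kg/m³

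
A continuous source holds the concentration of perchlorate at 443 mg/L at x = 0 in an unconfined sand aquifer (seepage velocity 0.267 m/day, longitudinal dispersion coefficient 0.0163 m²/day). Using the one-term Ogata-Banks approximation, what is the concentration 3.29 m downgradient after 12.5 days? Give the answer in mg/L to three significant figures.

235 mg/L

For a continuous step input, C/C₀ ≈ ½·erfc((x−vt)/(2√(Dt))).
vt = 0.267 × 12.5 = 3.3375 m and 2√(Dt) = 2√(0.0163 × 12.5) = 0.9028 m.
Argument (x−vt)/(2√(Dt)) = (3.29 − 3.3375)/0.9028 = -0.05261; ½·erfc(-0.05261) = 0.5297.
C = 443 × 0.5297 = 235 mg/L.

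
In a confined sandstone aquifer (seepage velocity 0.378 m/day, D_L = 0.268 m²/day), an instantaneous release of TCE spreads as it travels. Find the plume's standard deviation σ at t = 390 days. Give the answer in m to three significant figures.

Dispersive spreading gives a Gaussian with σ² = 2Dt; advection only shifts the center.
σ = √(2 × 0.268 × 390) = 14.5 m.

14.5 m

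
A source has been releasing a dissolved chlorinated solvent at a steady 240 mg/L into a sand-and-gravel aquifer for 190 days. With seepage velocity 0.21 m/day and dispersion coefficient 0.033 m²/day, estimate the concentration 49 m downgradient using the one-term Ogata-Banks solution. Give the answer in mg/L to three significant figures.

For a continuous step input, C/C₀ ≈ ½·erfc((x−vt)/(2√(Dt))).
vt = 0.21 × 190 = 39.9 m and 2√(Dt) = 2√(0.033 × 190) = 5.008 m.
Argument (x−vt)/(2√(Dt)) = (49 − 39.9)/5.008 = 1.817; ½·erfc(1.817) = 0.005090.
C = 240 × 0.005090 = 1.22 mg/L.

1.22 mg/L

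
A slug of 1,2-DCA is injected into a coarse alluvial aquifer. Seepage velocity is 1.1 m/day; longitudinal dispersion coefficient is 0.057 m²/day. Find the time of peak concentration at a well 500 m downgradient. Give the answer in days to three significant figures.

454 days

For the 1D instantaneous-source solution, setting ∂C/∂t = 0 at fixed x gives v²t² + 2Dt − x² = 0, so t = (√(D² + v²x²) − D)/v².
√(D² + v²x²) = √(0.057² + 1.1² × 500²) = 550.0; v² = 1.21.
t = (550.0 − 0.057)/1.21 = 454 days (vs. the pure-advection estimate x/v = 455 d).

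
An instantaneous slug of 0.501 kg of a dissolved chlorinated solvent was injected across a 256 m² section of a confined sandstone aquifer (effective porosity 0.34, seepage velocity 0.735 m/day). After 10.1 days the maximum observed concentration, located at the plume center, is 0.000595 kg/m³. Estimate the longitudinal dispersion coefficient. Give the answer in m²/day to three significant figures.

At the plume center C_max = M/(n_e·A·√(4πDt)), so D = M²/(4πt·(n_e·A·C_max)²).
n_e·A·C_max = 0.34 × 256 × 0.000595 = 0.05179 kg/m.
D = 0.501²/(4π × 10.1 × 0.05179²) = 0.737 m²/day.

0.737 m²/day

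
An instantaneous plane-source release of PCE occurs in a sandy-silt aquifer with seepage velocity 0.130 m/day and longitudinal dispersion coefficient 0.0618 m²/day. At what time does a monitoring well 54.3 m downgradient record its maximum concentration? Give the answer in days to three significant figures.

For the 1D instantaneous-source solution, setting ∂C/∂t = 0 at fixed x gives v²t² + 2Dt − x² = 0, so t = (√(D² + v²x²) − D)/v².
√(D² + v²x²) = √(0.0618² + 0.130² × 54.3²) = 7.059; v² = 0.0169.
t = (7.059 − 0.0618)/0.0169 = 414 days (vs. the pure-advection estimate x/v = 418 d).

414 days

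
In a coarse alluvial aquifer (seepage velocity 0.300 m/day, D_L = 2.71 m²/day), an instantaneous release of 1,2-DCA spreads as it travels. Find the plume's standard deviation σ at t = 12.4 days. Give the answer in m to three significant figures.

Dispersive spreading gives a Gaussian with σ² = 2Dt; advection only shifts the center.
σ = √(2 × 2.71 × 12.4) = 8.20 m.

8.20 m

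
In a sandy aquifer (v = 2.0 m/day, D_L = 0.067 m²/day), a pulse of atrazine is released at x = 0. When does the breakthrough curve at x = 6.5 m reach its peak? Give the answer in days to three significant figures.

For the 1D instantaneous-source solution, setting ∂C/∂t = 0 at fixed x gives v²t² + 2Dt − x² = 0, so t = (√(D² + v²x²) − D)/v².
√(D² + v²x²) = √(0.067² + 2.0² × 6.5²) = 13.00; v² = 4.
t = (13.00 − 0.067)/4 = 3.23 days (vs. the pure-advection estimate x/v = 3.25 d).

3.23 days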